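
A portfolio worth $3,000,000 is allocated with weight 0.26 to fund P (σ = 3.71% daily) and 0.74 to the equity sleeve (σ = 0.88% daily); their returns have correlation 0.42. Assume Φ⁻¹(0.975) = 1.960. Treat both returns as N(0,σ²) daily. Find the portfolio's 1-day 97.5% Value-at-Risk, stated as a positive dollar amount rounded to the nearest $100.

$80,700

σ_p² = 0.26²·3.71² + 0.74²·0.88² + 2·0.42·0.26·0.74·3.71·0.88 = 1.8822 (%²).
σ_p = √1.8822 = 1.372%.
VaR = 1.960 × 1.372% = 2.689%; on $3,000,000 that is $80,670.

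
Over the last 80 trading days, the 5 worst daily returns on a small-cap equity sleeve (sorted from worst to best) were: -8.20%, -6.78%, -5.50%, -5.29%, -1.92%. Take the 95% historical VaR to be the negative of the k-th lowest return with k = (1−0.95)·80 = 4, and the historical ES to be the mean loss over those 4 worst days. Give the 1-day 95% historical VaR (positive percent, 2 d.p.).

5.29%

k = 4; the 4th lowest return is -5.29%, so VaR = 5.29%.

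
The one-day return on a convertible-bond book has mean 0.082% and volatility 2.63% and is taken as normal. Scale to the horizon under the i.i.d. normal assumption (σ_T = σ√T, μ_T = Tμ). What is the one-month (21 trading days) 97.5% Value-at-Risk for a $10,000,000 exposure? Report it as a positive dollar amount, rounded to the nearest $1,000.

At 97.5%, z = 1.960.
σ_{21d} = 2.63% × √21 = 12.052%; μ_{21d} = 21 × 0.082% = 1.722%.
VaR = −(1.722%) + 1.960 × 12.052% = 21.900%.
On $10,000,000: 0.21900 × $10,000,000 = $2,190,000.

$2,190,000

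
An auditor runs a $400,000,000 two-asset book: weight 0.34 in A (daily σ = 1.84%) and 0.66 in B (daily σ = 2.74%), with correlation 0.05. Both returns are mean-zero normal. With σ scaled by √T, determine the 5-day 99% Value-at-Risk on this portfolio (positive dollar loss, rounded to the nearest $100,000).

$40,400,000

σ_p = √(0.34²·1.84² + 0.66²·2.74² + 2·0.05·0.34·0.66·1.84·2.74) = 1.943%.
σ_{5d} = 1.943% × √5 = 4.345%.
z(99%) = 2.326.
VaR = 2.326 × 4.345% = 10.106%; on $400,000,000 that is $40,424,000.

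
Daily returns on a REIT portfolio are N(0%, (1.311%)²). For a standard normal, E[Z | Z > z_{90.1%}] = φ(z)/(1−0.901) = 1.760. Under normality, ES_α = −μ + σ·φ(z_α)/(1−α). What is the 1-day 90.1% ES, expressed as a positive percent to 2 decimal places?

ES = 1.311% × 1.760 = 2.307%.

2.31%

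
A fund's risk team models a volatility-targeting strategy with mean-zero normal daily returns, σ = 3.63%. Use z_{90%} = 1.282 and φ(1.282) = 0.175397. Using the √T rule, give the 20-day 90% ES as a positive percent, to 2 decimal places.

σ_{20d} = 3.63% × √20 = 16.234%.
ES multiplier = φ(z)/(1−α) = 0.175397/0.1 = 1.754.
ES = 16.234% × 1.754 = 28.474%.

28.47%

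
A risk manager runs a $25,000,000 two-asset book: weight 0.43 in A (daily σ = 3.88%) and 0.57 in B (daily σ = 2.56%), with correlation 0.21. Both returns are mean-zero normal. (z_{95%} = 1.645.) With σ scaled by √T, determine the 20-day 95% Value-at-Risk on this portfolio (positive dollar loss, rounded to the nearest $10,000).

σ_p = √(0.43²·3.88² + 0.57²·2.56² + 2·0.21·0.43·0.57·3.88·2.56) = 2.436%.
σ_{20d} = 2.436% × √20 = 10.894%.
VaR = 1.645 × 10.894% = 17.921%; on $25,000,000 that is $4,480,250.

$4,480,000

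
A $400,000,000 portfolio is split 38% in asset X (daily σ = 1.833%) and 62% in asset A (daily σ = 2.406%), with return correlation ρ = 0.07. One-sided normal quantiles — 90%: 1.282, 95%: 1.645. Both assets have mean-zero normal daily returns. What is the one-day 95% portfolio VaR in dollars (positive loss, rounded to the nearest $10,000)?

$11,120,000

σ_p² = 0.38²·1.833² + 0.62²·2.406² + 2·0.07·0.38·0.62·1.833·2.406 = 2.8559 (%²).
σ_p = √2.8559 = 1.690%.
VaR = 1.645 × 1.690% = 2.780%; on $400,000,000 that is $11,120,000.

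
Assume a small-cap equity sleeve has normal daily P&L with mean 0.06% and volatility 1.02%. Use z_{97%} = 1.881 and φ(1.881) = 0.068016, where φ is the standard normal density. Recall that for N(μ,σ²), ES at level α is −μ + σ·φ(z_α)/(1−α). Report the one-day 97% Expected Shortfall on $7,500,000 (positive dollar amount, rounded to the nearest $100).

Tail multiplier: φ(z)/(1−α) = 0.068016 / 0.03 = 2.267.
ES = −(0.06%) + 1.02% × 2.267 = 2.252%.
On $7,500,000: 0.02252 × $7,500,000 = $168,900.

$168,900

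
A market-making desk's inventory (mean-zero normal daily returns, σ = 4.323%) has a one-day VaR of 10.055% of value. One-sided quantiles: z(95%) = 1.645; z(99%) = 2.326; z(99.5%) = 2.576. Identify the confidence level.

Implied z = VaR/σ = 10.055 / 4.323 = 2.326.
This matches z(99%) = 2.326.

99%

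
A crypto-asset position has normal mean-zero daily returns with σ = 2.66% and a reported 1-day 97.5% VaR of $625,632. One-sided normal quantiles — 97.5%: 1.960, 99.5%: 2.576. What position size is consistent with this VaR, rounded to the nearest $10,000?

VaR as a fraction of value: z·σ = 1.960 × 2.66% = 5.2136%.
Position = $625,632 / 0.052136 = $12,000,000.

$12,000,000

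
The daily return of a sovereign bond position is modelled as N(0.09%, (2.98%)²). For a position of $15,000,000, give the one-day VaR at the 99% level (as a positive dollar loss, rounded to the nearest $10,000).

At 99% one-sided, z = 2.326.
VaR = −μ + z·σ = −(0.09%) + 2.326 × 2.98% = 6.841%.
On $15,000,000: 0.06841 × $15,000,000 = $1,026,150.

$1,030,000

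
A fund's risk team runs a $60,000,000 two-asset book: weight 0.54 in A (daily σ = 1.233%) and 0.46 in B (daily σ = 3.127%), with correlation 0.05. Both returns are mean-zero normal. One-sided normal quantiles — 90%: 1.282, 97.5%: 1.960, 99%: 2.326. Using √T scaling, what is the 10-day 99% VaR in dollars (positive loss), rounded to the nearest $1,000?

σ_p = √(0.54²·1.233² + 0.46²·3.127² + 2·0.05·0.54·0.46·1.233·3.127) = 1.615%.
σ_{10d} = 1.615% × √10 = 5.107%.
VaR = 2.326 × 5.107% = 11.879%; on $60,000,000 that is $7,127,400.

$7,127,000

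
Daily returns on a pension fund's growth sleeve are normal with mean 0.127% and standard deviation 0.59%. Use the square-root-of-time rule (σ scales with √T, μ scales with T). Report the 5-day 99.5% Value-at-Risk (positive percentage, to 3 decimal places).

2.763%

At 99.5%, z = 2.576.
σ_{5d} = 0.59% × √5 = 1.319%; μ_{5d} = 5 × 0.127% = 0.635%.
VaR = −(0.635%) + 2.576 × 1.319% = 2.763%.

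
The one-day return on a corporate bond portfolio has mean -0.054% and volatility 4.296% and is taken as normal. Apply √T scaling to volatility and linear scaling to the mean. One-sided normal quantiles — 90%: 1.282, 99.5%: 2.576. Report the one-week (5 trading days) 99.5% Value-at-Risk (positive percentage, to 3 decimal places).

σ_{5d} = 4.296% × √5 = 9.606%; μ_{5d} = 5 × -0.054% = -0.270%.
VaR = −(-0.270%) + 2.576 × 9.606% = 25.015%.

25.015%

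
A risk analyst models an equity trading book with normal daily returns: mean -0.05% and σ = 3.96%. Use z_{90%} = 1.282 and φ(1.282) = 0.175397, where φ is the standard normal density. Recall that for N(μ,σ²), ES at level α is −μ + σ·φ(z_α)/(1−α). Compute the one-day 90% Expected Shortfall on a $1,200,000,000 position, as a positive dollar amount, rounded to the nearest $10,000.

Tail multiplier: φ(z)/(1−α) = 0.175397 / 0.1 = 1.754.
ES = −(-0.05%) + 3.96% × 1.754 = 6.996%.
On $1,200,000,000: 0.06996 × $1,200,000,000 = $83,952,000.

$83,950,000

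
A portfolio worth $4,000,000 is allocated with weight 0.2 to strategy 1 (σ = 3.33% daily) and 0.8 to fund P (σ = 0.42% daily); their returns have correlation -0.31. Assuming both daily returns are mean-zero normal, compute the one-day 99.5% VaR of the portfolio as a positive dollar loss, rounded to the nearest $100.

σ_p² = 0.2²·3.33² + 0.8²·0.42² + 2·-0.31·0.2·0.8·3.33·0.42 = 0.4177 (%²).
σ_p = √0.4177 = 0.646%.
At 99.5%, z = 2.576.
VaR = 2.576 × 0.646% = 1.664%; on $4,000,000 that is $66,560.

$66,600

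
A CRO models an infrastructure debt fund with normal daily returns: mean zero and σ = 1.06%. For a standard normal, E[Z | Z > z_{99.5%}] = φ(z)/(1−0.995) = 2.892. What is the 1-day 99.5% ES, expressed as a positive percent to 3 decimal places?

ES = 1.06% × 2.892 = 3.066%.

3.066%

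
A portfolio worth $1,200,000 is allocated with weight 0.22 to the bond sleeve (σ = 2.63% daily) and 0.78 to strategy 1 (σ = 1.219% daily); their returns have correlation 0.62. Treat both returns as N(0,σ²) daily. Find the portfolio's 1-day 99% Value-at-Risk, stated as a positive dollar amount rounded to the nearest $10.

σ_p² = 0.22²·2.63² + 0.78²·1.219² + 2·0.62·0.22·0.78·2.63·1.219 = 1.9210 (%²).
σ_p = √1.9210 = 1.386%.
At 99%, z = 2.326.
VaR = 2.326 × 1.386% = 3.224%; on $1,200,000 that is $38,688.

$38,690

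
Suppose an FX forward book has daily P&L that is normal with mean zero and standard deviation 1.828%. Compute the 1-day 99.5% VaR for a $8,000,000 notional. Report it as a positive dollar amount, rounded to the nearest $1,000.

At 99.5% one-sided, z = 2.576.
VaR = z·σ = 2.576 × 1.828% = 4.709%.
On $8,000,000: 0.04709 × $8,000,000 = $376,720.

$377,000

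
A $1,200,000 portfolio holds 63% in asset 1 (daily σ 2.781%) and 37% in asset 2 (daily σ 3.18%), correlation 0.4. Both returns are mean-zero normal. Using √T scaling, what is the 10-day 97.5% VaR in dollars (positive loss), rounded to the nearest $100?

$183,700

σ_p = √(0.63²·2.781² + 0.37²·3.18² + 2·0.4·0.63·0.37·2.781·3.18) = 2.470%.
σ_{10d} = 2.470% × √10 = 7.811%.
z(97.5%) = 1.960.
VaR = 1.960 × 7.811% = 15.310%; on $1,200,000 that is $183,720.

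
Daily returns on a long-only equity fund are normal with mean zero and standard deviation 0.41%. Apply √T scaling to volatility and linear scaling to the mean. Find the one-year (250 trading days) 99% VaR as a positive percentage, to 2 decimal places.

15.08%

At 99%, z = 2.326.
σ_{250d} = 0.41% × √250 = 6.483%.
VaR = 2.326 × 6.483% = 15.079%.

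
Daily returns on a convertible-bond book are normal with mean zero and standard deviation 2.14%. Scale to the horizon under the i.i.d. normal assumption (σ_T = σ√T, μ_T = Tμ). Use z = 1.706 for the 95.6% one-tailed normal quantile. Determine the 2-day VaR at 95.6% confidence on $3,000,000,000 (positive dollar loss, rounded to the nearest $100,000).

$154,900,000

σ_{2d} = 2.14% × √2 = 3.026%.
VaR = 1.706 × 3.026% = 5.162%.
On $3,000,000,000: 0.05162 × $3,000,000,000 = $154,860,000.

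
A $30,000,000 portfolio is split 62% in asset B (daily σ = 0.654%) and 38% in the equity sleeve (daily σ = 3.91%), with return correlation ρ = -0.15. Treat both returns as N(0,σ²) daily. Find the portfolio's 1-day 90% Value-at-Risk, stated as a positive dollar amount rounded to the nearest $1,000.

σ_p² = 0.62²·0.654² + 0.38²·3.91² + 2·-0.15·0.62·0.38·0.654·3.91 = 2.1913 (%²).
σ_p = √2.1913 = 1.480%.
At 90%, z = 1.282.
VaR = 1.282 × 1.480% = 1.897%; on $30,000,000 that is $569,100.

$569,000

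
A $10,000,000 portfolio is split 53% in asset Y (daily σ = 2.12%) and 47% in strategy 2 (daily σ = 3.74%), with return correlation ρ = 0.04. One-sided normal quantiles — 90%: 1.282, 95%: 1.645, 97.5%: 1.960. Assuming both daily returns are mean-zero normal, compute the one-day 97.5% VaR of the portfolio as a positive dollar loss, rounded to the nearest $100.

σ_p² = 0.53²·2.12² + 0.47²·3.74² + 2·0.04·0.53·0.47·2.12·3.74 = 4.5103 (%²).
σ_p = √4.5103 = 2.124%.
VaR = 1.960 × 2.124% = 4.163%; on $10,000,000 that is $416,300.

$416,300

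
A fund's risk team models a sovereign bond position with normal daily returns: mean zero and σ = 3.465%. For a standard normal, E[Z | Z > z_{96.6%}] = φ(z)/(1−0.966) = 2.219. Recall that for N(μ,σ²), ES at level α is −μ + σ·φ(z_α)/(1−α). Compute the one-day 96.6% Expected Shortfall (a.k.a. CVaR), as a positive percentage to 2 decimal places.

7.69%

ES = 3.465% × 2.219 = 7.689%.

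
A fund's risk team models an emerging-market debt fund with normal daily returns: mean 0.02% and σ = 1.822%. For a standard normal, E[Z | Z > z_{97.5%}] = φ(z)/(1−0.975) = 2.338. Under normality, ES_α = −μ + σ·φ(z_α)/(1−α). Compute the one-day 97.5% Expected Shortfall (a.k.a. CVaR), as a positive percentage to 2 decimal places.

4.24%

ES = −(0.02%) + 1.822% × 2.338 = 4.240%.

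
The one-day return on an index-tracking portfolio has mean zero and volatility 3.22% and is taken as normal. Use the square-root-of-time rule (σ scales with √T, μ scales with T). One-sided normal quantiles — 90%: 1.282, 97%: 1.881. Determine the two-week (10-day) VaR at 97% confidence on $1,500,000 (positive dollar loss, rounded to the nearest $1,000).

$287,000

σ_{10d} = 3.22% × √10 = 10.183%.
VaR = 1.881 × 10.183% = 19.154%.
On $1,500,000: 0.19154 × $1,500,000 = $287,310.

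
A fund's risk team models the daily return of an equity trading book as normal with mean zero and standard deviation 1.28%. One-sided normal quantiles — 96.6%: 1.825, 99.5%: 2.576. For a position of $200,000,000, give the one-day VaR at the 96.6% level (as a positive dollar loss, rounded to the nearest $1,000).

VaR = z·σ = 1.825 × 1.28% = 2.336%.
On $200,000,000: 0.02336 × $200,000,000 = $4,672,000.

$4,672,000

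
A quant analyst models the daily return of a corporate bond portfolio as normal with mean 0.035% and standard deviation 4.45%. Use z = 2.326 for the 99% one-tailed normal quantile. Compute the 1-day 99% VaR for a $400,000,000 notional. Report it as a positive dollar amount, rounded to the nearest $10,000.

VaR = −μ + z·σ = −(0.035%) + 2.326 × 4.45% = 10.316%.
On $400,000,000: 0.10316 × $400,000,000 = $41,264,000.

$41,260,000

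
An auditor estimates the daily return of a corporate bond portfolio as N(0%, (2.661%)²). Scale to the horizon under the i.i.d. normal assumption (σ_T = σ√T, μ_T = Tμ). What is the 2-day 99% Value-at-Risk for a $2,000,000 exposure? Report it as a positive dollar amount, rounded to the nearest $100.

At 99%, z = 2.326.
σ_{2d} = 2.661% × √2 = 3.763%.
VaR = 2.326 × 3.763% = 8.753%.
On $2,000,000: 0.08753 × $2,000,000 = $175,060.

$175,100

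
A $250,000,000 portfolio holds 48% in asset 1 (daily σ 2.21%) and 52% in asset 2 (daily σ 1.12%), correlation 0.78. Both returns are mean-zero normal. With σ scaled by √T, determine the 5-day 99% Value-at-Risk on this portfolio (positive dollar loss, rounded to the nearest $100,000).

$20,300,000

σ_p = √(0.48²·2.21² + 0.52²·1.12² + 2·0.78·0.48·0.52·2.21·1.12) = 1.558%.
σ_{5d} = 1.558% × √5 = 3.484%.
z(99%) = 2.326.
VaR = 2.326 × 3.484% = 8.104%; on $250,000,000 that is $20,260,000.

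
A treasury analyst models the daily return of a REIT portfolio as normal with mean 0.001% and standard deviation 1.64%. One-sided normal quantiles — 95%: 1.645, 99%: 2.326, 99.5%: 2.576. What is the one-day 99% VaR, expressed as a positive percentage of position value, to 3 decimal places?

VaR = −μ + z·σ = −(0.001%) + 2.326 × 1.64% = 3.814%.

3.814%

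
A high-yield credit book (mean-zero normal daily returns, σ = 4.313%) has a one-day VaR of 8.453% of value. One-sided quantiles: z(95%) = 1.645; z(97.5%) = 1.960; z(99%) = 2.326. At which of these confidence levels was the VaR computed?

Implied z = VaR/σ = 8.453 / 4.313 = 1.960.
This matches z(97.5%) = 1.960.

97.5%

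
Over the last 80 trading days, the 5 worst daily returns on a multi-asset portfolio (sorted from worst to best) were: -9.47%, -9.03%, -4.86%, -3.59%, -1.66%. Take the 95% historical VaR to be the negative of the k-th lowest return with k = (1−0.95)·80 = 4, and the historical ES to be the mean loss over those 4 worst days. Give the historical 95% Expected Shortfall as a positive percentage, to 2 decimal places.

The 4 worst returns sum to -26.95%.
ES = −(-26.95%) / 4 = 6.7375% ≈ 6.74%.

6.74%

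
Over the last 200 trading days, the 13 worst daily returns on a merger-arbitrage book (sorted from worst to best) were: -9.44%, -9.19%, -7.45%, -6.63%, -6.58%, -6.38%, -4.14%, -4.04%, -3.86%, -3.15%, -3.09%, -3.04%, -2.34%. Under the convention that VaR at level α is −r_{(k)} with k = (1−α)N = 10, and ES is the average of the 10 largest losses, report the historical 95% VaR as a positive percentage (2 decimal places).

3.15%

k = 10; the 10th lowest return is -3.15%, so VaR = 3.15%.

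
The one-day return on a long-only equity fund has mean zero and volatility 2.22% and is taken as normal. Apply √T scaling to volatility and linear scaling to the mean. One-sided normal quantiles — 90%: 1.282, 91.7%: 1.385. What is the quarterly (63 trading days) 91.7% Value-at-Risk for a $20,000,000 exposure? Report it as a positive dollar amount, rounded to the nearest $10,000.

σ_{63d} = 2.22% × √63 = 17.621%.
VaR = 1.385 × 17.621% = 24.405%.
On $20,000,000: 0.24405 × $20,000,000 = $4,881,000.

$4,880,000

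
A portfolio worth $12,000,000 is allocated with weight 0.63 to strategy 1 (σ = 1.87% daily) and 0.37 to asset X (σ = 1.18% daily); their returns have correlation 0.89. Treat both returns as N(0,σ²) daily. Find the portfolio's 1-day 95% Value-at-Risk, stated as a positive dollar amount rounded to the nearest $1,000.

$312,000

σ_p² = 0.63²·1.87² + 0.37²·1.18² + 2·0.89·0.63·0.37·1.87·1.18 = 2.4941 (%²).
σ_p = √2.4941 = 1.579%.
At 95%, z = 1.645.
VaR = 1.645 × 1.579% = 2.597%; on $12,000,000 that is $311,640.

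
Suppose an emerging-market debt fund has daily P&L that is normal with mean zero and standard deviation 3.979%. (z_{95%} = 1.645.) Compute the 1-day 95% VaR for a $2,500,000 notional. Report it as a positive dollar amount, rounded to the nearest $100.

$163,600

VaR = z·σ = 1.645 × 3.979% = 6.545%.
On $2,500,000: 0.06545 × $2,500,000 = $163,625.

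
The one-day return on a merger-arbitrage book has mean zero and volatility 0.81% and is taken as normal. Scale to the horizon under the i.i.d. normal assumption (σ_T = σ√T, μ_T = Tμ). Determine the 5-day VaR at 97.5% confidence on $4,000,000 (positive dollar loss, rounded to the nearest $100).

$142,000

At 97.5%, z = 1.960.
σ_{5d} = 0.81% × √5 = 1.811%.
VaR = 1.960 × 1.811% = 3.550%.
On $4,000,000: 0.03550 × $4,000,000 = $142,000.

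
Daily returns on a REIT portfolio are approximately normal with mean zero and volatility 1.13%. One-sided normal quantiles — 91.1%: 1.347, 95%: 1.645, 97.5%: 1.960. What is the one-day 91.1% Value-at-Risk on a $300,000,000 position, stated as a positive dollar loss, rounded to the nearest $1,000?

VaR = z·σ = 1.347 × 1.13% = 1.522%.
On $300,000,000: 0.01522 × $300,000,000 = $4,566,000.

$4,566,000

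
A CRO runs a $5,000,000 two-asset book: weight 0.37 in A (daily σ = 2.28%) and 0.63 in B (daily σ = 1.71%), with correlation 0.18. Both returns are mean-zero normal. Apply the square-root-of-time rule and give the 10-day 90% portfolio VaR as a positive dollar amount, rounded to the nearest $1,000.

$301,000

σ_p = √(0.37²·2.28² + 0.63²·1.71² + 2·0.18·0.37·0.63·2.28·1.71) = 1.483%.
σ_{10d} = 1.483% × √10 = 4.690%.
z(90%) = 1.282.
VaR = 1.282 × 4.690% = 6.013%; on $5,000,000 that is $300,650.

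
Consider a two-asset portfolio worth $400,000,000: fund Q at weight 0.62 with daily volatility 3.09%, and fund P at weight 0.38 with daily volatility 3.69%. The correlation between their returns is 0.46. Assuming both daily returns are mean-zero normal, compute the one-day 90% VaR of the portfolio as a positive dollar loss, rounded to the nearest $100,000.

σ_p² = 0.62²·3.09² + 0.38²·3.69² + 2·0.46·0.62·0.38·3.09·3.69 = 8.1079 (%²).
σ_p = √8.1079 = 2.847%.
At 90%, z = 1.282.
VaR = 1.282 × 2.847% = 3.650%; on $400,000,000 that is $14,600,000.

$14,600,000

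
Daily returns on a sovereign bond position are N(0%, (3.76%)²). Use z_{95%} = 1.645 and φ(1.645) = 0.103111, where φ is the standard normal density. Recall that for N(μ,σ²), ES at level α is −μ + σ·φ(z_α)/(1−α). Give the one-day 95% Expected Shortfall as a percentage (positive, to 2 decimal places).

Tail multiplier: φ(z)/(1−α) = 0.103111 / 0.05 = 2.062.
ES = 3.76% × 2.062 = 7.753%.

7.75%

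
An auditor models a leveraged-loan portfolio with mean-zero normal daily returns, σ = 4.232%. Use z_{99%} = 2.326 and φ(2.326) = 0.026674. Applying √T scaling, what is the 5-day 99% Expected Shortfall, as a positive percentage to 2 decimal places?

σ_{5d} = 4.232% × √5 = 9.463%.
ES multiplier = φ(z)/(1−α) = 0.026674/0.01 = 2.667.
ES = 9.463% × 2.667 = 25.238%.

25.24%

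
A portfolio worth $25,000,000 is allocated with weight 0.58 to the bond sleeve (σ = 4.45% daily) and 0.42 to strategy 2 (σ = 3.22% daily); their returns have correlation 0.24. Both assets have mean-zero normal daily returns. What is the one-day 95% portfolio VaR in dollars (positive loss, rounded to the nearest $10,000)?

$1,310,000

σ_p² = 0.58²·4.45² + 0.42²·3.22² + 2·0.24·0.58·0.42·4.45·3.22 = 10.1660 (%²).
σ_p = √10.1660 = 3.188%.
At 95%, z = 1.645.
VaR = 1.645 × 3.188% = 5.244%; on $25,000,000 that is $1,311,000.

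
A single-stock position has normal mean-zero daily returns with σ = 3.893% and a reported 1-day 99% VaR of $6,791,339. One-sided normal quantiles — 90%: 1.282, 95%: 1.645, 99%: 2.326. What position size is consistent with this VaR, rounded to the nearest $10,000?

VaR as a fraction of value: z·σ = 2.326 × 3.893% = 9.05512%.
Position = $6,791,339 / 0.0905512 = $75,000,006.

$75,000,000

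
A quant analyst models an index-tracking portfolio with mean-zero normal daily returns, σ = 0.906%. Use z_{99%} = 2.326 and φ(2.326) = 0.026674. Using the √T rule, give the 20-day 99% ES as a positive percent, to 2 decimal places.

10.81%

σ_{20d} = 0.906% × √20 = 4.052%.
ES multiplier = φ(z)/(1−α) = 0.026674/0.01 = 2.667.
ES = 4.052% × 2.667 = 10.807%.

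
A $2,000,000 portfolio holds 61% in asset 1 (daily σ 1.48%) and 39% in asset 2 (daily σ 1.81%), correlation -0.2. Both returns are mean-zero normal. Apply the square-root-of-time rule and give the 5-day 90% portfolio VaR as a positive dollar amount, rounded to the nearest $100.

σ_p = √(0.61²·1.48² + 0.39²·1.81² + 2·-0.2·0.61·0.39·1.48·1.81) = 1.029%.
σ_{5d} = 1.029% × √5 = 2.301%.
z(90%) = 1.282.
VaR = 1.282 × 2.301% = 2.950%; on $2,000,000 that is $59,000.

$59,000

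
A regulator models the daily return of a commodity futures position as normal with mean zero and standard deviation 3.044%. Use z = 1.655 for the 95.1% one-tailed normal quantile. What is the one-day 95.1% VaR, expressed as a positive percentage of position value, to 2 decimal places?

5.04%

VaR = z·σ = 1.655 × 3.044% = 5.038%.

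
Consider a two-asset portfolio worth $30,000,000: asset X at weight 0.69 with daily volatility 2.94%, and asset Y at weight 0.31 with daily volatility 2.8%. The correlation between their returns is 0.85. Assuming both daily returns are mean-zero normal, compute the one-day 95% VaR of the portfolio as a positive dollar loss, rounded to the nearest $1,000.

$1,384,000

σ_p² = 0.69²·2.94² + 0.31²·2.8² + 2·0.85·0.69·0.31·2.94·2.8 = 7.8620 (%²).
σ_p = √7.8620 = 2.804%.
At 95%, z = 1.645.
VaR = 1.645 × 2.804% = 4.613%; on $30,000,000 that is $1,383,900.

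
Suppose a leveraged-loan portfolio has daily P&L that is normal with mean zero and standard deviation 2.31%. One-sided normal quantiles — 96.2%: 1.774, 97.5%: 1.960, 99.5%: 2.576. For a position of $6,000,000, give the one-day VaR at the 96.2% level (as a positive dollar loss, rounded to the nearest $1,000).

VaR = z·σ = 1.774 × 2.31% = 4.098%.
On $6,000,000: 0.04098 × $6,000,000 = $245,880.

$246,000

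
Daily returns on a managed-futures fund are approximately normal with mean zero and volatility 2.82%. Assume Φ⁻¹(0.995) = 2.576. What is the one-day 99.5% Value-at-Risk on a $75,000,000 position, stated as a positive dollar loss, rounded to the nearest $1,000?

VaR = z·σ = 2.576 × 2.82% = 7.264%.
On $75,000,000: 0.07264 × $75,000,000 = $5,448,000.

$5,448,000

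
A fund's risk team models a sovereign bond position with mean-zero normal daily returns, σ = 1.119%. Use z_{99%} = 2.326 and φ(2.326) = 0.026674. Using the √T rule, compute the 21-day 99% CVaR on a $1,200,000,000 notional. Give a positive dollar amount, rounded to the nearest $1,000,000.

σ_{21d} = 1.119% × √21 = 5.128%.
ES multiplier = φ(z)/(1−α) = 0.026674/0.01 = 2.667.
ES = 5.128% × 2.667 = 13.676%; on $1,200,000,000: $164,112,000.

$164,000,000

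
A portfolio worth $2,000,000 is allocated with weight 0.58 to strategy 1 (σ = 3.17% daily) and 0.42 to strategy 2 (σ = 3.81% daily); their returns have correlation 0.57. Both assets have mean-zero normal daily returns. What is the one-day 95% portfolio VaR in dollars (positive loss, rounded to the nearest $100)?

σ_p² = 0.58²·3.17² + 0.42²·3.81² + 2·0.57·0.58·0.42·3.17·3.81 = 9.2951 (%²).
σ_p = √9.2951 = 3.049%.
At 95%, z = 1.645.
VaR = 1.645 × 3.049% = 5.016%; on $2,000,000 that is $100,320.

$100,300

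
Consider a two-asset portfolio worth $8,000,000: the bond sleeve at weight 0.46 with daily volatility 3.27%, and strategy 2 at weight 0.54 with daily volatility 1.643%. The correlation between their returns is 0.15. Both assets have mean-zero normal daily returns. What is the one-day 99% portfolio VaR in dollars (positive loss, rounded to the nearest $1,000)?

σ_p² = 0.46²·3.27² + 0.54²·1.643² + 2·0.15·0.46·0.54·3.27·1.643 = 3.4501 (%²).
σ_p = √3.4501 = 1.857%.
At 99%, z = 2.326.
VaR = 2.326 × 1.857% = 4.319%; on $8,000,000 that is $345,520.

$346,000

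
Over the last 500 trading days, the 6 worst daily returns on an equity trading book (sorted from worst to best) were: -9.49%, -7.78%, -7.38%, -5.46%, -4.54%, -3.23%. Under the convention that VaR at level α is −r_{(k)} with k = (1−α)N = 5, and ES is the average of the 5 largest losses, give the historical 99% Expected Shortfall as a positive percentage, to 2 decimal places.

The 5 worst returns sum to -34.65%.
ES = −(-34.65%) / 5 = 6.93%.

6.93%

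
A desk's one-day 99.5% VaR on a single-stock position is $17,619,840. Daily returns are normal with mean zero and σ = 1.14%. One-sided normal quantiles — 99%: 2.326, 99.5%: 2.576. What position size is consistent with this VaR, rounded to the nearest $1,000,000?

VaR as a fraction of value: z·σ = 2.576 × 1.14% = 2.93664%.
Position = $17,619,840 / 0.0293664 = $600,000,000.

$600,000,000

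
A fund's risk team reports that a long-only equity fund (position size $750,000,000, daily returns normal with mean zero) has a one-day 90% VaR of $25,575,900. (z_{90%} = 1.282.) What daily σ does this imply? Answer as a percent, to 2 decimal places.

2.66%

VaR as a fraction: $25,575,900 / $750,000,000 = 3.410%.
σ = VaR / z = 3.410% / 1.282 = 2.660%.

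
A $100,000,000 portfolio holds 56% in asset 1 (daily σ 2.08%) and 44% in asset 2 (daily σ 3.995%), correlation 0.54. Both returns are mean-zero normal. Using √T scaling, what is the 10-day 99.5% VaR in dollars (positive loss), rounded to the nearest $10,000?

σ_p = √(0.56²·2.08² + 0.44²·3.995² + 2·0.54·0.56·0.44·2.08·3.995) = 2.580%.
σ_{10d} = 2.580% × √10 = 8.159%.
z(99.5%) = 2.576.
VaR = 2.576 × 8.159% = 21.018%; on $100,000,000 that is $21,018,000.

$21,020,000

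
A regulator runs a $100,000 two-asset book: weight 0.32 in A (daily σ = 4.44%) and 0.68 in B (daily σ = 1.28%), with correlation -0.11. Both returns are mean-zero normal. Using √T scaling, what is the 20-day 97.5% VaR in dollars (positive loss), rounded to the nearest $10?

σ_p = √(0.32²·4.44² + 0.68²·1.28² + 2·-0.11·0.32·0.68·4.44·1.28) = 1.582%.
σ_{20d} = 1.582% × √20 = 7.075%.
z(97.5%) = 1.960.
VaR = 1.960 × 7.075% = 13.867%; on $100,000 that is $13,867.

$13,870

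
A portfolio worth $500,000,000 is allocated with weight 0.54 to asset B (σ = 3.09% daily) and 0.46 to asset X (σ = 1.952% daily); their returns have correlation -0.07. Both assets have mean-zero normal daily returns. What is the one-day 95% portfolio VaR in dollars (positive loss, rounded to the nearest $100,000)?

σ_p² = 0.54²·3.09² + 0.46²·1.952² + 2·-0.07·0.54·0.46·3.09·1.952 = 3.3807 (%²).
σ_p = √3.3807 = 1.839%.
At 95%, z = 1.645.
VaR = 1.645 × 1.839% = 3.025%; on $500,000,000 that is $15,125,000.

$15,100,000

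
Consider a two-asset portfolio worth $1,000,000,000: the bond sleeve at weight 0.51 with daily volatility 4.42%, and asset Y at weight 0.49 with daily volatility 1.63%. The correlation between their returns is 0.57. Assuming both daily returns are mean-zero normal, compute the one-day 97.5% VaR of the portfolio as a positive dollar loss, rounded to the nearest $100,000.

$54,600,000

σ_p² = 0.51²·4.42² + 0.49²·1.63² + 2·0.57·0.51·0.49·4.42·1.63 = 7.7718 (%²).
σ_p = √7.7718 = 2.788%.
At 97.5%, z = 1.960.
VaR = 1.960 × 2.788% = 5.464%; on $1,000,000,000 that is $54,640,000.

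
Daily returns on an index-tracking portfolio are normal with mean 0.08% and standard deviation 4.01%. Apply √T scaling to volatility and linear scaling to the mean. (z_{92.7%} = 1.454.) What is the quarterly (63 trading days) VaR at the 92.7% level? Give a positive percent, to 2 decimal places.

σ_{63d} = 4.01% × √63 = 31.828%; μ_{63d} = 63 × 0.08% = 5.040%.
VaR = −(5.040%) + 1.454 × 31.828% = 41.238%.

41.24%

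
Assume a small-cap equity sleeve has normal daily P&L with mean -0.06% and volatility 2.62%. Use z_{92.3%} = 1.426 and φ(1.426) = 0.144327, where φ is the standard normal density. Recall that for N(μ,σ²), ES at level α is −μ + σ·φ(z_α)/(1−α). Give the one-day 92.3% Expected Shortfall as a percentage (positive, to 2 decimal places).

Tail multiplier: φ(z)/(1−α) = 0.144327 / 0.077 = 1.874.
ES = −(-0.06%) + 2.62% × 1.874 = 4.970%.

4.97%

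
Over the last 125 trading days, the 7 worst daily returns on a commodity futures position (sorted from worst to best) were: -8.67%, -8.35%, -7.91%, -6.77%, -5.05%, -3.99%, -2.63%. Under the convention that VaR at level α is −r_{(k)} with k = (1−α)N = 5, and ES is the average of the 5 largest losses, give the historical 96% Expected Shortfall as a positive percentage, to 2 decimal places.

7.35%

The 5 worst returns sum to -36.75%.
ES = −(-36.75%) / 5 = 7.35%.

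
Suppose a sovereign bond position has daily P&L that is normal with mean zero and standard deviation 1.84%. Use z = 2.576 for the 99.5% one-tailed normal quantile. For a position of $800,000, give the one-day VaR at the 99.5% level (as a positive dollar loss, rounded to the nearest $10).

VaR = z·σ = 2.576 × 1.84% = 4.740%.
On $800,000: 0.04740 × $800,000 = $37,920.

$37,920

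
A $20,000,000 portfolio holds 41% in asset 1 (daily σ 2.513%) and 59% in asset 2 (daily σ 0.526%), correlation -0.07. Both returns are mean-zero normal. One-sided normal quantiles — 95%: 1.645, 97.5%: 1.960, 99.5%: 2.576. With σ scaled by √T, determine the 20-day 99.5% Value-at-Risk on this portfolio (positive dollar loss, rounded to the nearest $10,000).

$2,430,000

σ_p = √(0.41²·2.513² + 0.59²·0.526² + 2·-0.07·0.41·0.59·2.513·0.526) = 1.055%.
σ_{20d} = 1.055% × √20 = 4.718%.
VaR = 2.576 × 4.718% = 12.154%; on $20,000,000 that is $2,430,800.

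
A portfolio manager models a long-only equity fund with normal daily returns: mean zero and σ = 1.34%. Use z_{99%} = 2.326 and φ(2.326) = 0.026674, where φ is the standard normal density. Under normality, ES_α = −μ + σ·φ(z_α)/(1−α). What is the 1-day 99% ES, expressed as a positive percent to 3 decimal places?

Tail multiplier: φ(z)/(1−α) = 0.026674 / 0.01 = 2.667.
ES = 1.34% × 2.667 = 3.574%.

3.574%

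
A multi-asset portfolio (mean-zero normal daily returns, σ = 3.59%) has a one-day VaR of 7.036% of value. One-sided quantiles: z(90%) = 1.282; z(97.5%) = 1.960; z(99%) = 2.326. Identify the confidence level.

Implied z = VaR/σ = 7.036 / 3.59 = 1.960.
This matches z(97.5%) = 1.960.

97.5%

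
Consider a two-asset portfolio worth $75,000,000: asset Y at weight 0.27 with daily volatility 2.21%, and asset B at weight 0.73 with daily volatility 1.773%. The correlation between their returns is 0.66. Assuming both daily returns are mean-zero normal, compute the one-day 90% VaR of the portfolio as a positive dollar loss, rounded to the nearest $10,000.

σ_p² = 0.27²·2.21² + 0.73²·1.773² + 2·0.66·0.27·0.73·2.21·1.773 = 3.0507 (%²).
σ_p = √3.0507 = 1.747%.
At 90%, z = 1.282.
VaR = 1.282 × 1.747% = 2.240%; on $75,000,000 that is $1,680,000.

$1,680,000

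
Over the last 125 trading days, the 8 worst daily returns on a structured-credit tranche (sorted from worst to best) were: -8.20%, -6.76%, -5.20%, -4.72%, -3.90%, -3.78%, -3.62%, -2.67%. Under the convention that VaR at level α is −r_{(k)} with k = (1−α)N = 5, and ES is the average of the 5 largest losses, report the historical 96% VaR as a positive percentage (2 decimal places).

3.90%

k = 5; the 5th lowest return is -3.90%, so VaR = 3.90%.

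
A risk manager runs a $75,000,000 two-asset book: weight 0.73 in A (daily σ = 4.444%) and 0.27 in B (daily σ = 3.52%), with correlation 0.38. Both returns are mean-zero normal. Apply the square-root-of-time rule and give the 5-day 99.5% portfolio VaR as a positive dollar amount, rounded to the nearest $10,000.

σ_p = √(0.73²·4.444² + 0.27²·3.52² + 2·0.38·0.73·0.27·4.444·3.52) = 3.711%.
σ_{5d} = 3.711% × √5 = 8.298%.
z(99.5%) = 2.576.
VaR = 2.576 × 8.298% = 21.376%; on $75,000,000 that is $16,032,000.

$16,030,000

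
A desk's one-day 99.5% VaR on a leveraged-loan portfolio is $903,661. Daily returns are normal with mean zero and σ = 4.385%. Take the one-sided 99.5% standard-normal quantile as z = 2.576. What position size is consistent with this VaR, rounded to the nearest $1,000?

VaR as a fraction of value: z·σ = 2.576 × 4.385% = 11.2958%.
Position = $903,661 / 0.112958 = $8,000,002.

$8,000,000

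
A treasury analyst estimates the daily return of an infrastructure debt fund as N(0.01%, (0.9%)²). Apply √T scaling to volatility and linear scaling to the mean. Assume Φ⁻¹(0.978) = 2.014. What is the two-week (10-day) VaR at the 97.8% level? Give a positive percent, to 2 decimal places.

5.63%

σ_{10d} = 0.9% × √10 = 2.846%; μ_{10d} = 10 × 0.01% = 0.100%.
VaR = −(0.100%) + 2.014 × 2.846% = 5.632%.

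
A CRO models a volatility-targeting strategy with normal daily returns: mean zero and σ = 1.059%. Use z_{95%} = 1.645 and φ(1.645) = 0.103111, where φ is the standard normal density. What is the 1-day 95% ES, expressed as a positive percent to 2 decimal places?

Tail multiplier: φ(z)/(1−α) = 0.103111 / 0.05 = 2.062.
ES = 1.059% × 2.062 = 2.184%.

2.18%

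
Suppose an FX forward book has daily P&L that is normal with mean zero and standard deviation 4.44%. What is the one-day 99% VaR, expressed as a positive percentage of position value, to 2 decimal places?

At 99% one-sided, z = 2.326.
VaR = z·σ = 2.326 × 4.44% = 10.327%.

10.33%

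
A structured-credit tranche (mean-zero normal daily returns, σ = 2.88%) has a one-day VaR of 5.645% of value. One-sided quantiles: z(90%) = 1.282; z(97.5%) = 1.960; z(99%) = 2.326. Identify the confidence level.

Implied z = VaR/σ = 5.645 / 2.88 = 1.960.
This matches z(97.5%) = 1.960.

97.5%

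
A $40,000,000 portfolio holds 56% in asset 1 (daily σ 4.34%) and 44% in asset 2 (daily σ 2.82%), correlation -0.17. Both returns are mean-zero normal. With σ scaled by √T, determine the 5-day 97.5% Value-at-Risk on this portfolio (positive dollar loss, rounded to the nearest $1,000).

$4,442,000

σ_p = √(0.56²·4.34² + 0.44²·2.82² + 2·-0.17·0.56·0.44·4.34·2.82) = 2.534%.
σ_{5d} = 2.534% × √5 = 5.666%.
z(97.5%) = 1.960.
VaR = 1.960 × 5.666% = 11.105%; on $40,000,000 that is $4,442,000.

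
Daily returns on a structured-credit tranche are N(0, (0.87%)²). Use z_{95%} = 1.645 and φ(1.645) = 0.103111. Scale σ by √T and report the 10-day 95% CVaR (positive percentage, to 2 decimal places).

σ_{10d} = 0.87% × √10 = 2.751%.
ES multiplier = φ(z)/(1−α) = 0.103111/0.05 = 2.062.
ES = 2.751% × 2.062 = 5.673%.

5.67%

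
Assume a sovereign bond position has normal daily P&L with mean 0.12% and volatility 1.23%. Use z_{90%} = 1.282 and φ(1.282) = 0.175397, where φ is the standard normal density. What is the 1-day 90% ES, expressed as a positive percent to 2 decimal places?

2.04%

Tail multiplier: φ(z)/(1−α) = 0.175397 / 0.1 = 1.754.
ES = −(0.12%) + 1.23% × 1.754 = 2.037%.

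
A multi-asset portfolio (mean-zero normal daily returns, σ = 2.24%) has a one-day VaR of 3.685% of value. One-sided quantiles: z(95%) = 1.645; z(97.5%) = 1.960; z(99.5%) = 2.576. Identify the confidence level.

Implied z = VaR/σ = 3.685 / 2.24 = 1.645.
This matches z(95%) = 1.645.

95%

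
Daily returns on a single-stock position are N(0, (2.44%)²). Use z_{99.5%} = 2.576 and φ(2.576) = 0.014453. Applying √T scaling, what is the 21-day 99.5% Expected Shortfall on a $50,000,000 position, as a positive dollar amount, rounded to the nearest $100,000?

$16,200,000

σ_{21d} = 2.44% × √21 = 11.181%.
ES multiplier = φ(z)/(1−α) = 0.014453/0.005 = 2.891.
ES = 11.181% × 2.891 = 32.324%; on $50,000,000: $16,162,000.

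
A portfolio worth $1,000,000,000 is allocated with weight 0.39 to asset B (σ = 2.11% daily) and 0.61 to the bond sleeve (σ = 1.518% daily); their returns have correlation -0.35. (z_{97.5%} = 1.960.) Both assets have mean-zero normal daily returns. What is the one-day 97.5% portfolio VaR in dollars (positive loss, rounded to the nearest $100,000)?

σ_p² = 0.39²·2.11² + 0.61²·1.518² + 2·-0.35·0.39·0.61·2.11·1.518 = 1.0012 (%²).
σ_p = √1.0012 = 1.001%.
VaR = 1.960 × 1.001% = 1.962%; on $1,000,000,000 that is $19,620,000.

$19,600,000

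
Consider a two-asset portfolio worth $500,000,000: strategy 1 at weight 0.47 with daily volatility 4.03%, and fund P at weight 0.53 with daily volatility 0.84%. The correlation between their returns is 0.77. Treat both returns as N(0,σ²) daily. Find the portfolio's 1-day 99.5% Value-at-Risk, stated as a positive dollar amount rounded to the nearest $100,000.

$29,000,000

σ_p² = 0.47²·4.03² + 0.53²·0.84² + 2·0.77·0.47·0.53·4.03·0.84 = 5.0844 (%²).
σ_p = √5.0844 = 2.255%.
At 99.5%, z = 2.576.
VaR = 2.576 × 2.255% = 5.809%; on $500,000,000 that is $29,045,000.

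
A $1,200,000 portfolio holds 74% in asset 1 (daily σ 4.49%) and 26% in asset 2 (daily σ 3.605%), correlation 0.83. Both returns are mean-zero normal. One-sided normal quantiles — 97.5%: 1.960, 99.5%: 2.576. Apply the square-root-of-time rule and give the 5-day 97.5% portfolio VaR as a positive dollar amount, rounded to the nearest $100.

$217,400

σ_p = √(0.74²·4.49² + 0.26²·3.605² + 2·0.83·0.74·0.26·4.49·3.605) = 4.134%.
σ_{5d} = 4.134% × √5 = 9.244%.
VaR = 1.960 × 9.244% = 18.118%; on $1,200,000 that is $217,416.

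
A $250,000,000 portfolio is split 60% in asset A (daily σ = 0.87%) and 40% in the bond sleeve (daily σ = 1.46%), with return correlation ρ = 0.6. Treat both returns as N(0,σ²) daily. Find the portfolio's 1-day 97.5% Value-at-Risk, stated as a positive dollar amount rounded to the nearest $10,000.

σ_p² = 0.6²·0.87² + 0.4²·1.46² + 2·0.6·0.6·0.4·0.87·1.46 = 0.9794 (%²).
σ_p = √0.9794 = 0.990%.
At 97.5%, z = 1.960.
VaR = 1.960 × 0.990% = 1.940%; on $250,000,000 that is $4,850,000.

$4,850,000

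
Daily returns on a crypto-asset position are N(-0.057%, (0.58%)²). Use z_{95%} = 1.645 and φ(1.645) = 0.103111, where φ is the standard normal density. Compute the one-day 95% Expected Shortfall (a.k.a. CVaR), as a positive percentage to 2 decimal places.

Tail multiplier: φ(z)/(1−α) = 0.103111 / 0.05 = 2.062.
ES = −(-0.057%) + 0.58% × 2.062 = 1.253%.

1.25%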